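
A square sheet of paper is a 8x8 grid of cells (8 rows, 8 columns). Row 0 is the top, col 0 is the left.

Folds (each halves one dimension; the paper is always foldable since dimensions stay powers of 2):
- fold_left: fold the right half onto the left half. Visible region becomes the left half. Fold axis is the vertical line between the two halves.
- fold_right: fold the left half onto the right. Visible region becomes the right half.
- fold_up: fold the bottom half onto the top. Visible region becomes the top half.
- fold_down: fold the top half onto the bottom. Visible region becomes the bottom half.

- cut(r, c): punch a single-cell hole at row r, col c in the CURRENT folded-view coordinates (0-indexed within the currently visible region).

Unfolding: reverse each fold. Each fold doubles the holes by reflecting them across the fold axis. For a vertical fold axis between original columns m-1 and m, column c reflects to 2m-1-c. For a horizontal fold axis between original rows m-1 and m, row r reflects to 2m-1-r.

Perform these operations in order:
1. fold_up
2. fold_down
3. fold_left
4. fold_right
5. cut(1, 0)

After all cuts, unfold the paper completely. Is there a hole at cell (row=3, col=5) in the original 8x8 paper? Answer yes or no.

Answer: yes

Derivation:
Op 1 fold_up: fold axis h@4; visible region now rows[0,4) x cols[0,8) = 4x8
Op 2 fold_down: fold axis h@2; visible region now rows[2,4) x cols[0,8) = 2x8
Op 3 fold_left: fold axis v@4; visible region now rows[2,4) x cols[0,4) = 2x4
Op 4 fold_right: fold axis v@2; visible region now rows[2,4) x cols[2,4) = 2x2
Op 5 cut(1, 0): punch at orig (3,2); cuts so far [(3, 2)]; region rows[2,4) x cols[2,4) = 2x2
Unfold 1 (reflect across v@2): 2 holes -> [(3, 1), (3, 2)]
Unfold 2 (reflect across v@4): 4 holes -> [(3, 1), (3, 2), (3, 5), (3, 6)]
Unfold 3 (reflect across h@2): 8 holes -> [(0, 1), (0, 2), (0, 5), (0, 6), (3, 1), (3, 2), (3, 5), (3, 6)]
Unfold 4 (reflect across h@4): 16 holes -> [(0, 1), (0, 2), (0, 5), (0, 6), (3, 1), (3, 2), (3, 5), (3, 6), (4, 1), (4, 2), (4, 5), (4, 6), (7, 1), (7, 2), (7, 5), (7, 6)]
Holes: [(0, 1), (0, 2), (0, 5), (0, 6), (3, 1), (3, 2), (3, 5), (3, 6), (4, 1), (4, 2), (4, 5), (4, 6), (7, 1), (7, 2), (7, 5), (7, 6)]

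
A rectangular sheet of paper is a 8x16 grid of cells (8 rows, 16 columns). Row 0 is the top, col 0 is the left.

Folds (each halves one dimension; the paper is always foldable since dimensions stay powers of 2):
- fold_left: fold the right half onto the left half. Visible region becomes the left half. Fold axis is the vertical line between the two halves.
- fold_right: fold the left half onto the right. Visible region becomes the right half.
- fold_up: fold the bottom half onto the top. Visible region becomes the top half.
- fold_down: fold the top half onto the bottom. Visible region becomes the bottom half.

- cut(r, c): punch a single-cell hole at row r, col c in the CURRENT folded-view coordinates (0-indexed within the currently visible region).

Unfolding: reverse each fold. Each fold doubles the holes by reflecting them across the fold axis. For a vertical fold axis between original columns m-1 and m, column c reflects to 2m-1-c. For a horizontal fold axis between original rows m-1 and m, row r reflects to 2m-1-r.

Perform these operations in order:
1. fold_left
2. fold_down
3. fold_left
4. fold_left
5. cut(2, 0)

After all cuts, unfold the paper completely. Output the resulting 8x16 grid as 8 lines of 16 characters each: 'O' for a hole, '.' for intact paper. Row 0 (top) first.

Answer: ................
O..OO..OO..OO..O
................
................
................
................
O..OO..OO..OO..O
................

Derivation:
Op 1 fold_left: fold axis v@8; visible region now rows[0,8) x cols[0,8) = 8x8
Op 2 fold_down: fold axis h@4; visible region now rows[4,8) x cols[0,8) = 4x8
Op 3 fold_left: fold axis v@4; visible region now rows[4,8) x cols[0,4) = 4x4
Op 4 fold_left: fold axis v@2; visible region now rows[4,8) x cols[0,2) = 4x2
Op 5 cut(2, 0): punch at orig (6,0); cuts so far [(6, 0)]; region rows[4,8) x cols[0,2) = 4x2
Unfold 1 (reflect across v@2): 2 holes -> [(6, 0), (6, 3)]
Unfold 2 (reflect across v@4): 4 holes -> [(6, 0), (6, 3), (6, 4), (6, 7)]
Unfold 3 (reflect across h@4): 8 holes -> [(1, 0), (1, 3), (1, 4), (1, 7), (6, 0), (6, 3), (6, 4), (6, 7)]
Unfold 4 (reflect across v@8): 16 holes -> [(1, 0), (1, 3), (1, 4), (1, 7), (1, 8), (1, 11), (1, 12), (1, 15), (6, 0), (6, 3), (6, 4), (6, 7), (6, 8), (6, 11), (6, 12), (6, 15)]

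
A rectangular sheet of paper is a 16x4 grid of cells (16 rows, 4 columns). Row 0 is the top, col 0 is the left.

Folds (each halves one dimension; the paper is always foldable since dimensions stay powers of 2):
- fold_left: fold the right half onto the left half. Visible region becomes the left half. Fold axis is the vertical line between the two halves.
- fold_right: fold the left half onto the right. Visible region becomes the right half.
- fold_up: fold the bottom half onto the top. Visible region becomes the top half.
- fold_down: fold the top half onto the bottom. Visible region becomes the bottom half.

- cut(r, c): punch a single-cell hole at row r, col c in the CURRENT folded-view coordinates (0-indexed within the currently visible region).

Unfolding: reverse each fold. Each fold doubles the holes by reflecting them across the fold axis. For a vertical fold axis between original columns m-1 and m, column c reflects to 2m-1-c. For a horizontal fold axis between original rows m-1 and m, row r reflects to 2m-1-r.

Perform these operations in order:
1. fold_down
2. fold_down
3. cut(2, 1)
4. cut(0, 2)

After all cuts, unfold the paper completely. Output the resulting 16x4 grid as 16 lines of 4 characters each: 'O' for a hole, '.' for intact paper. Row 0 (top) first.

Op 1 fold_down: fold axis h@8; visible region now rows[8,16) x cols[0,4) = 8x4
Op 2 fold_down: fold axis h@12; visible region now rows[12,16) x cols[0,4) = 4x4
Op 3 cut(2, 1): punch at orig (14,1); cuts so far [(14, 1)]; region rows[12,16) x cols[0,4) = 4x4
Op 4 cut(0, 2): punch at orig (12,2); cuts so far [(12, 2), (14, 1)]; region rows[12,16) x cols[0,4) = 4x4
Unfold 1 (reflect across h@12): 4 holes -> [(9, 1), (11, 2), (12, 2), (14, 1)]
Unfold 2 (reflect across h@8): 8 holes -> [(1, 1), (3, 2), (4, 2), (6, 1), (9, 1), (11, 2), (12, 2), (14, 1)]

Answer: ....
.O..
....
..O.
..O.
....
.O..
....
....
.O..
....
..O.
..O.
....
.O..
....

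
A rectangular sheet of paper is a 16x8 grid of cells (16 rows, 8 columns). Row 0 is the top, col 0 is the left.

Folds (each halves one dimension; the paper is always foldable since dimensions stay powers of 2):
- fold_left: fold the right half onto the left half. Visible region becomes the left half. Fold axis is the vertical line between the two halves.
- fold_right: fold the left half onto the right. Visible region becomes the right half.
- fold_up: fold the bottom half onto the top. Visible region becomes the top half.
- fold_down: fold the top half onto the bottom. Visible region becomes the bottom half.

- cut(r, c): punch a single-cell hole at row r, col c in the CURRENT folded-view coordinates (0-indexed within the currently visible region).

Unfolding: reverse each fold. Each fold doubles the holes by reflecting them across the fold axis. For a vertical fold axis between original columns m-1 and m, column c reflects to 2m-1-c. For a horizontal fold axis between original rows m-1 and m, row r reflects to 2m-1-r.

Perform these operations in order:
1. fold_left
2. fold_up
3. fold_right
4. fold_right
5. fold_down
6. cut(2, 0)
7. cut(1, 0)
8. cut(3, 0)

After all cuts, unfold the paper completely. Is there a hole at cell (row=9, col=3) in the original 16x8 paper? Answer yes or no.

Answer: yes

Derivation:
Op 1 fold_left: fold axis v@4; visible region now rows[0,16) x cols[0,4) = 16x4
Op 2 fold_up: fold axis h@8; visible region now rows[0,8) x cols[0,4) = 8x4
Op 3 fold_right: fold axis v@2; visible region now rows[0,8) x cols[2,4) = 8x2
Op 4 fold_right: fold axis v@3; visible region now rows[0,8) x cols[3,4) = 8x1
Op 5 fold_down: fold axis h@4; visible region now rows[4,8) x cols[3,4) = 4x1
Op 6 cut(2, 0): punch at orig (6,3); cuts so far [(6, 3)]; region rows[4,8) x cols[3,4) = 4x1
Op 7 cut(1, 0): punch at orig (5,3); cuts so far [(5, 3), (6, 3)]; region rows[4,8) x cols[3,4) = 4x1
Op 8 cut(3, 0): punch at orig (7,3); cuts so far [(5, 3), (6, 3), (7, 3)]; region rows[4,8) x cols[3,4) = 4x1
Unfold 1 (reflect across h@4): 6 holes -> [(0, 3), (1, 3), (2, 3), (5, 3), (6, 3), (7, 3)]
Unfold 2 (reflect across v@3): 12 holes -> [(0, 2), (0, 3), (1, 2), (1, 3), (2, 2), (2, 3), (5, 2), (5, 3), (6, 2), (6, 3), (7, 2), (7, 3)]
Unfold 3 (reflect across v@2): 24 holes -> [(0, 0), (0, 1), (0, 2), (0, 3), (1, 0), (1, 1), (1, 2), (1, 3), (2, 0), (2, 1), (2, 2), (2, 3), (5, 0), (5, 1), (5, 2), (5, 3), (6, 0), (6, 1), (6, 2), (6, 3), (7, 0), (7, 1), (7, 2), (7, 3)]
Unfold 4 (reflect across h@8): 48 holes -> [(0, 0), (0, 1), (0, 2), (0, 3), (1, 0), (1, 1), (1, 2), (1, 3), (2, 0), (2, 1), (2, 2), (2, 3), (5, 0), (5, 1), (5, 2), (5, 3), (6, 0), (6, 1), (6, 2), (6, 3), (7, 0), (7, 1), (7, 2), (7, 3), (8, 0), (8, 1), (8, 2), (8, 3), (9, 0), (9, 1), (9, 2), (9, 3), (10, 0), (10, 1), (10, 2), (10, 3), (13, 0), (13, 1), (13, 2), (13, 3), (14, 0), (14, 1), (14, 2), (14, 3), (15, 0), (15, 1), (15, 2), (15, 3)]
Unfold 5 (reflect across v@4): 96 holes -> [(0, 0), (0, 1), (0, 2), (0, 3), (0, 4), (0, 5), (0, 6), (0, 7), (1, 0), (1, 1), (1, 2), (1, 3), (1, 4), (1, 5), (1, 6), (1, 7), (2, 0), (2, 1), (2, 2), (2, 3), (2, 4), (2, 5), (2, 6), (2, 7), (5, 0), (5, 1), (5, 2), (5, 3), (5, 4), (5, 5), (5, 6), (5, 7), (6, 0), (6, 1), (6, 2), (6, 3), (6, 4), (6, 5), (6, 6), (6, 7), (7, 0), (7, 1), (7, 2), (7, 3), (7, 4), (7, 5), (7, 6), (7, 7), (8, 0), (8, 1), (8, 2), (8, 3), (8, 4), (8, 5), (8, 6), (8, 7), (9, 0), (9, 1), (9, 2), (9, 3), (9, 4), (9, 5), (9, 6), (9, 7), (10, 0), (10, 1), (10, 2), (10, 3), (10, 4), (10, 5), (10, 6), (10, 7), (13, 0), (13, 1), (13, 2), (13, 3), (13, 4), (13, 5), (13, 6), (13, 7), (14, 0), (14, 1), (14, 2), (14, 3), (14, 4), (14, 5), (14, 6), (14, 7), (15, 0), (15, 1), (15, 2), (15, 3), (15, 4), (15, 5), (15, 6), (15, 7)]
Holes: [(0, 0), (0, 1), (0, 2), (0, 3), (0, 4), (0, 5), (0, 6), (0, 7), (1, 0), (1, 1), (1, 2), (1, 3), (1, 4), (1, 5), (1, 6), (1, 7), (2, 0), (2, 1), (2, 2), (2, 3), (2, 4), (2, 5), (2, 6), (2, 7), (5, 0), (5, 1), (5, 2), (5, 3), (5, 4), (5, 5), (5, 6), (5, 7), (6, 0), (6, 1), (6, 2), (6, 3), (6, 4), (6, 5), (6, 6), (6, 7), (7, 0), (7, 1), (7, 2), (7, 3), (7, 4), (7, 5), (7, 6), (7, 7), (8, 0), (8, 1), (8, 2), (8, 3), (8, 4), (8, 5), (8, 6), (8, 7), (9, 0), (9, 1), (9, 2), (9, 3), (9, 4), (9, 5), (9, 6), (9, 7), (10, 0), (10, 1), (10, 2), (10, 3), (10, 4), (10, 5), (10, 6), (10, 7), (13, 0), (13, 1), (13, 2), (13, 3), (13, 4), (13, 5), (13, 6), (13, 7), (14, 0), (14, 1), (14, 2), (14, 3), (14, 4), (14, 5), (14, 6), (14, 7), (15, 0), (15, 1), (15, 2), (15, 3), (15, 4), (15, 5), (15, 6), (15, 7)]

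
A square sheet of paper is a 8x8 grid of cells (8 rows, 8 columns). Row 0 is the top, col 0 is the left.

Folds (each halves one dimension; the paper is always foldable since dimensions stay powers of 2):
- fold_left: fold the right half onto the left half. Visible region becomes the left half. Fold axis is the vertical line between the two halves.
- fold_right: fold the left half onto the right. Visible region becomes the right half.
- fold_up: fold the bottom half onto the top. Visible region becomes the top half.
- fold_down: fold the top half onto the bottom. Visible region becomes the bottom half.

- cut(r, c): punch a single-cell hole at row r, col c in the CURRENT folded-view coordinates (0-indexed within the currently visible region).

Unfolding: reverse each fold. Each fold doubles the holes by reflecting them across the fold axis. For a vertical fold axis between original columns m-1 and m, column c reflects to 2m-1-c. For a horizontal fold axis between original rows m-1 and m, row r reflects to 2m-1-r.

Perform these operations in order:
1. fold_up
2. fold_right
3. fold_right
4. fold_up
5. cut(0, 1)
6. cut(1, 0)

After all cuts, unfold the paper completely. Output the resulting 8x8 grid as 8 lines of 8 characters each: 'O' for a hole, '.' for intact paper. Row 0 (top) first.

Op 1 fold_up: fold axis h@4; visible region now rows[0,4) x cols[0,8) = 4x8
Op 2 fold_right: fold axis v@4; visible region now rows[0,4) x cols[4,8) = 4x4
Op 3 fold_right: fold axis v@6; visible region now rows[0,4) x cols[6,8) = 4x2
Op 4 fold_up: fold axis h@2; visible region now rows[0,2) x cols[6,8) = 2x2
Op 5 cut(0, 1): punch at orig (0,7); cuts so far [(0, 7)]; region rows[0,2) x cols[6,8) = 2x2
Op 6 cut(1, 0): punch at orig (1,6); cuts so far [(0, 7), (1, 6)]; region rows[0,2) x cols[6,8) = 2x2
Unfold 1 (reflect across h@2): 4 holes -> [(0, 7), (1, 6), (2, 6), (3, 7)]
Unfold 2 (reflect across v@6): 8 holes -> [(0, 4), (0, 7), (1, 5), (1, 6), (2, 5), (2, 6), (3, 4), (3, 7)]
Unfold 3 (reflect across v@4): 16 holes -> [(0, 0), (0, 3), (0, 4), (0, 7), (1, 1), (1, 2), (1, 5), (1, 6), (2, 1), (2, 2), (2, 5), (2, 6), (3, 0), (3, 3), (3, 4), (3, 7)]
Unfold 4 (reflect across h@4): 32 holes -> [(0, 0), (0, 3), (0, 4), (0, 7), (1, 1), (1, 2), (1, 5), (1, 6), (2, 1), (2, 2), (2, 5), (2, 6), (3, 0), (3, 3), (3, 4), (3, 7), (4, 0), (4, 3), (4, 4), (4, 7), (5, 1), (5, 2), (5, 5), (5, 6), (6, 1), (6, 2), (6, 5), (6, 6), (7, 0), (7, 3), (7, 4), (7, 7)]

Answer: O..OO..O
.OO..OO.
.OO..OO.
O..OO..O
O..OO..O
.OO..OO.
.OO..OO.
O..OO..O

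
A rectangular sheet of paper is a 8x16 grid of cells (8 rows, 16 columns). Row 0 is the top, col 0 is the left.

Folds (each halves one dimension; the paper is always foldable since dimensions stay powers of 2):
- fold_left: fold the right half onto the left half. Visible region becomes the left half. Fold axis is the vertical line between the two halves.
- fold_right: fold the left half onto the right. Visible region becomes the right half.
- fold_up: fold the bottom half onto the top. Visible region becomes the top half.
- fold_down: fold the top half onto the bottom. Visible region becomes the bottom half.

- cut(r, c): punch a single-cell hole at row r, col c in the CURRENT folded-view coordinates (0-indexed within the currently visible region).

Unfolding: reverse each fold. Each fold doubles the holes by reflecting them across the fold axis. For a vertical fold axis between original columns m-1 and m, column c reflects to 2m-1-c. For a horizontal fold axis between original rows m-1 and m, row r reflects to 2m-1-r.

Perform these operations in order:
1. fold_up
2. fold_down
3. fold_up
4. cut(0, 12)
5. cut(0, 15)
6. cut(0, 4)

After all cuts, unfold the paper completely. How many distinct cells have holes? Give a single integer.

Op 1 fold_up: fold axis h@4; visible region now rows[0,4) x cols[0,16) = 4x16
Op 2 fold_down: fold axis h@2; visible region now rows[2,4) x cols[0,16) = 2x16
Op 3 fold_up: fold axis h@3; visible region now rows[2,3) x cols[0,16) = 1x16
Op 4 cut(0, 12): punch at orig (2,12); cuts so far [(2, 12)]; region rows[2,3) x cols[0,16) = 1x16
Op 5 cut(0, 15): punch at orig (2,15); cuts so far [(2, 12), (2, 15)]; region rows[2,3) x cols[0,16) = 1x16
Op 6 cut(0, 4): punch at orig (2,4); cuts so far [(2, 4), (2, 12), (2, 15)]; region rows[2,3) x cols[0,16) = 1x16
Unfold 1 (reflect across h@3): 6 holes -> [(2, 4), (2, 12), (2, 15), (3, 4), (3, 12), (3, 15)]
Unfold 2 (reflect across h@2): 12 holes -> [(0, 4), (0, 12), (0, 15), (1, 4), (1, 12), (1, 15), (2, 4), (2, 12), (2, 15), (3, 4), (3, 12), (3, 15)]
Unfold 3 (reflect across h@4): 24 holes -> [(0, 4), (0, 12), (0, 15), (1, 4), (1, 12), (1, 15), (2, 4), (2, 12), (2, 15), (3, 4), (3, 12), (3, 15), (4, 4), (4, 12), (4, 15), (5, 4), (5, 12), (5, 15), (6, 4), (6, 12), (6, 15), (7, 4), (7, 12), (7, 15)]

Answer: 24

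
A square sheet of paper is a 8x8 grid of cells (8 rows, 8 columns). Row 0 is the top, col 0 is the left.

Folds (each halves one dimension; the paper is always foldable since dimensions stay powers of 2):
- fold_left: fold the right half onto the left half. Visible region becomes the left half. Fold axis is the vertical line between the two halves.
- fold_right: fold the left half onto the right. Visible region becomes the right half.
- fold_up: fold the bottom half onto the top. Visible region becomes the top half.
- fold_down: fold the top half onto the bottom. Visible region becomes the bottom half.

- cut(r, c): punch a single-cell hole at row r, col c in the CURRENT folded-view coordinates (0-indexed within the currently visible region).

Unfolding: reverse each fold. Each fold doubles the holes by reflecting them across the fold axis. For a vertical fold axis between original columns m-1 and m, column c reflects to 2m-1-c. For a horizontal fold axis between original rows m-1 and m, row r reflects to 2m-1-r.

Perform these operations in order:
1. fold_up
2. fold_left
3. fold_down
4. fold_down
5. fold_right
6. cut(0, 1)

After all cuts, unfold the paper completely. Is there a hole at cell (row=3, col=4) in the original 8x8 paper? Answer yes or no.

Op 1 fold_up: fold axis h@4; visible region now rows[0,4) x cols[0,8) = 4x8
Op 2 fold_left: fold axis v@4; visible region now rows[0,4) x cols[0,4) = 4x4
Op 3 fold_down: fold axis h@2; visible region now rows[2,4) x cols[0,4) = 2x4
Op 4 fold_down: fold axis h@3; visible region now rows[3,4) x cols[0,4) = 1x4
Op 5 fold_right: fold axis v@2; visible region now rows[3,4) x cols[2,4) = 1x2
Op 6 cut(0, 1): punch at orig (3,3); cuts so far [(3, 3)]; region rows[3,4) x cols[2,4) = 1x2
Unfold 1 (reflect across v@2): 2 holes -> [(3, 0), (3, 3)]
Unfold 2 (reflect across h@3): 4 holes -> [(2, 0), (2, 3), (3, 0), (3, 3)]
Unfold 3 (reflect across h@2): 8 holes -> [(0, 0), (0, 3), (1, 0), (1, 3), (2, 0), (2, 3), (3, 0), (3, 3)]
Unfold 4 (reflect across v@4): 16 holes -> [(0, 0), (0, 3), (0, 4), (0, 7), (1, 0), (1, 3), (1, 4), (1, 7), (2, 0), (2, 3), (2, 4), (2, 7), (3, 0), (3, 3), (3, 4), (3, 7)]
Unfold 5 (reflect across h@4): 32 holes -> [(0, 0), (0, 3), (0, 4), (0, 7), (1, 0), (1, 3), (1, 4), (1, 7), (2, 0), (2, 3), (2, 4), (2, 7), (3, 0), (3, 3), (3, 4), (3, 7), (4, 0), (4, 3), (4, 4), (4, 7), (5, 0), (5, 3), (5, 4), (5, 7), (6, 0), (6, 3), (6, 4), (6, 7), (7, 0), (7, 3), (7, 4), (7, 7)]
Holes: [(0, 0), (0, 3), (0, 4), (0, 7), (1, 0), (1, 3), (1, 4), (1, 7), (2, 0), (2, 3), (2, 4), (2, 7), (3, 0), (3, 3), (3, 4), (3, 7), (4, 0), (4, 3), (4, 4), (4, 7), (5, 0), (5, 3), (5, 4), (5, 7), (6, 0), (6, 3), (6, 4), (6, 7), (7, 0), (7, 3), (7, 4), (7, 7)]

Answer: yes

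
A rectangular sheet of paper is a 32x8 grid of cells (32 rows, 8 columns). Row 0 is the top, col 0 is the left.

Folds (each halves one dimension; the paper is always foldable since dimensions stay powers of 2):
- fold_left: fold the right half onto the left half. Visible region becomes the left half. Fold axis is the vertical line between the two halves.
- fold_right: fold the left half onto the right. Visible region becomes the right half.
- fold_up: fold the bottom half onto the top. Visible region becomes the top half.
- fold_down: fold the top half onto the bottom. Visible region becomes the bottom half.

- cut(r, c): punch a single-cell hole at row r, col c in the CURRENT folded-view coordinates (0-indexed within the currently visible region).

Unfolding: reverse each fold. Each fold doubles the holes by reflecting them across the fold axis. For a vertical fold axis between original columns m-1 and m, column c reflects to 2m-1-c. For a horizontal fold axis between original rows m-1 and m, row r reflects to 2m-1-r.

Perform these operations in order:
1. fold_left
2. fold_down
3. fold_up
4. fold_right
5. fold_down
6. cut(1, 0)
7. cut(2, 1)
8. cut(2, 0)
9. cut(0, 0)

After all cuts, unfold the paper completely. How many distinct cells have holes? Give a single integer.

Op 1 fold_left: fold axis v@4; visible region now rows[0,32) x cols[0,4) = 32x4
Op 2 fold_down: fold axis h@16; visible region now rows[16,32) x cols[0,4) = 16x4
Op 3 fold_up: fold axis h@24; visible region now rows[16,24) x cols[0,4) = 8x4
Op 4 fold_right: fold axis v@2; visible region now rows[16,24) x cols[2,4) = 8x2
Op 5 fold_down: fold axis h@20; visible region now rows[20,24) x cols[2,4) = 4x2
Op 6 cut(1, 0): punch at orig (21,2); cuts so far [(21, 2)]; region rows[20,24) x cols[2,4) = 4x2
Op 7 cut(2, 1): punch at orig (22,3); cuts so far [(21, 2), (22, 3)]; region rows[20,24) x cols[2,4) = 4x2
Op 8 cut(2, 0): punch at orig (22,2); cuts so far [(21, 2), (22, 2), (22, 3)]; region rows[20,24) x cols[2,4) = 4x2
Op 9 cut(0, 0): punch at orig (20,2); cuts so far [(20, 2), (21, 2), (22, 2), (22, 3)]; region rows[20,24) x cols[2,4) = 4x2
Unfold 1 (reflect across h@20): 8 holes -> [(17, 2), (17, 3), (18, 2), (19, 2), (20, 2), (21, 2), (22, 2), (22, 3)]
Unfold 2 (reflect across v@2): 16 holes -> [(17, 0), (17, 1), (17, 2), (17, 3), (18, 1), (18, 2), (19, 1), (19, 2), (20, 1), (20, 2), (21, 1), (21, 2), (22, 0), (22, 1), (22, 2), (22, 3)]
Unfold 3 (reflect across h@24): 32 holes -> [(17, 0), (17, 1), (17, 2), (17, 3), (18, 1), (18, 2), (19, 1), (19, 2), (20, 1), (20, 2), (21, 1), (21, 2), (22, 0), (22, 1), (22, 2), (22, 3), (25, 0), (25, 1), (25, 2), (25, 3), (26, 1), (26, 2), (27, 1), (27, 2), (28, 1), (28, 2), (29, 1), (29, 2), (30, 0), (30, 1), (30, 2), (30, 3)]
Unfold 4 (reflect across h@16): 64 holes -> [(1, 0), (1, 1), (1, 2), (1, 3), (2, 1), (2, 2), (3, 1), (3, 2), (4, 1), (4, 2), (5, 1), (5, 2), (6, 0), (6, 1), (6, 2), (6, 3), (9, 0), (9, 1), (9, 2), (9, 3), (10, 1), (10, 2), (11, 1), (11, 2), (12, 1), (12, 2), (13, 1), (13, 2), (14, 0), (14, 1), (14, 2), (14, 3), (17, 0), (17, 1), (17, 2), (17, 3), (18, 1), (18, 2), (19, 1), (19, 2), (20, 1), (20, 2), (21, 1), (21, 2), (22, 0), (22, 1), (22, 2), (22, 3), (25, 0), (25, 1), (25, 2), (25, 3), (26, 1), (26, 2), (27, 1), (27, 2), (28, 1), (28, 2), (29, 1), (29, 2), (30, 0), (30, 1), (30, 2), (30, 3)]
Unfold 5 (reflect across v@4): 128 holes -> [(1, 0), (1, 1), (1, 2), (1, 3), (1, 4), (1, 5), (1, 6), (1, 7), (2, 1), (2, 2), (2, 5), (2, 6), (3, 1), (3, 2), (3, 5), (3, 6), (4, 1), (4, 2), (4, 5), (4, 6), (5, 1), (5, 2), (5, 5), (5, 6), (6, 0), (6, 1), (6, 2), (6, 3), (6, 4), (6, 5), (6, 6), (6, 7), (9, 0), (9, 1), (9, 2), (9, 3), (9, 4), (9, 5), (9, 6), (9, 7), (10, 1), (10, 2), (10, 5), (10, 6), (11, 1), (11, 2), (11, 5), (11, 6), (12, 1), (12, 2), (12, 5), (12, 6), (13, 1), (13, 2), (13, 5), (13, 6), (14, 0), (14, 1), (14, 2), (14, 3), (14, 4), (14, 5), (14, 6), (14, 7), (17, 0), (17, 1), (17, 2), (17, 3), (17, 4), (17, 5), (17, 6), (17, 7), (18, 1), (18, 2), (18, 5), (18, 6), (19, 1), (19, 2), (19, 5), (19, 6), (20, 1), (20, 2), (20, 5), (20, 6), (21, 1), (21, 2), (21, 5), (21, 6), (22, 0), (22, 1), (22, 2), (22, 3), (22, 4), (22, 5), (22, 6), (22, 7), (25, 0), (25, 1), (25, 2), (25, 3), (25, 4), (25, 5), (25, 6), (25, 7), (26, 1), (26, 2), (26, 5), (26, 6), (27, 1), (27, 2), (27, 5), (27, 6), (28, 1), (28, 2), (28, 5), (28, 6), (29, 1), (29, 2), (29, 5), (29, 6), (30, 0), (30, 1), (30, 2), (30, 3), (30, 4), (30, 5), (30, 6), (30, 7)]

Answer: 128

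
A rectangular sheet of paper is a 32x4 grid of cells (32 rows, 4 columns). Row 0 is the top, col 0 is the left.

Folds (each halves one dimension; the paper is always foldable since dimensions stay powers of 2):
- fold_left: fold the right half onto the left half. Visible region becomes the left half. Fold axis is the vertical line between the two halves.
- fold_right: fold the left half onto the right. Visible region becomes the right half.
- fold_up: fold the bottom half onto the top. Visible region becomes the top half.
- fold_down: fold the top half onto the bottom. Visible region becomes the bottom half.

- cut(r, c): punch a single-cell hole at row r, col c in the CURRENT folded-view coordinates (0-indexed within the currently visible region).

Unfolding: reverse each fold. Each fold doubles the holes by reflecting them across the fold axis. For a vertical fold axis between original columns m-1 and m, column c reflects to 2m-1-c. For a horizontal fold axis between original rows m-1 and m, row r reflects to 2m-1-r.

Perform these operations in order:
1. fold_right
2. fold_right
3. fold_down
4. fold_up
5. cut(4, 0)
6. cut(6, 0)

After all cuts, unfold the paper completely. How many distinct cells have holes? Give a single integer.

Op 1 fold_right: fold axis v@2; visible region now rows[0,32) x cols[2,4) = 32x2
Op 2 fold_right: fold axis v@3; visible region now rows[0,32) x cols[3,4) = 32x1
Op 3 fold_down: fold axis h@16; visible region now rows[16,32) x cols[3,4) = 16x1
Op 4 fold_up: fold axis h@24; visible region now rows[16,24) x cols[3,4) = 8x1
Op 5 cut(4, 0): punch at orig (20,3); cuts so far [(20, 3)]; region rows[16,24) x cols[3,4) = 8x1
Op 6 cut(6, 0): punch at orig (22,3); cuts so far [(20, 3), (22, 3)]; region rows[16,24) x cols[3,4) = 8x1
Unfold 1 (reflect across h@24): 4 holes -> [(20, 3), (22, 3), (25, 3), (27, 3)]
Unfold 2 (reflect across h@16): 8 holes -> [(4, 3), (6, 3), (9, 3), (11, 3), (20, 3), (22, 3), (25, 3), (27, 3)]
Unfold 3 (reflect across v@3): 16 holes -> [(4, 2), (4, 3), (6, 2), (6, 3), (9, 2), (9, 3), (11, 2), (11, 3), (20, 2), (20, 3), (22, 2), (22, 3), (25, 2), (25, 3), (27, 2), (27, 3)]
Unfold 4 (reflect across v@2): 32 holes -> [(4, 0), (4, 1), (4, 2), (4, 3), (6, 0), (6, 1), (6, 2), (6, 3), (9, 0), (9, 1), (9, 2), (9, 3), (11, 0), (11, 1), (11, 2), (11, 3), (20, 0), (20, 1), (20, 2), (20, 3), (22, 0), (22, 1), (22, 2), (22, 3), (25, 0), (25, 1), (25, 2), (25, 3), (27, 0), (27, 1), (27, 2), (27, 3)]

Answer: 32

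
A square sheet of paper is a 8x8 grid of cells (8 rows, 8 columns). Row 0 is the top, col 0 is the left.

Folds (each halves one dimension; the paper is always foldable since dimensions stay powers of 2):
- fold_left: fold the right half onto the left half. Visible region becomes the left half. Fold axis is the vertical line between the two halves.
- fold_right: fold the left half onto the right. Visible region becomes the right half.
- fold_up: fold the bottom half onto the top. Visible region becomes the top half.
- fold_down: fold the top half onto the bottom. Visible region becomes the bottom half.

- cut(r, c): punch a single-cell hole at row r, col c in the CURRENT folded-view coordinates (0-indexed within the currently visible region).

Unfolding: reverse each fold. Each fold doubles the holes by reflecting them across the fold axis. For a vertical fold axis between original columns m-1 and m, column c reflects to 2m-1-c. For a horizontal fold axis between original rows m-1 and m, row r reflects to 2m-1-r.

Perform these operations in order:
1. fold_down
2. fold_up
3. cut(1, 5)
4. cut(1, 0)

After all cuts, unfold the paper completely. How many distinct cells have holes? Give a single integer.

Op 1 fold_down: fold axis h@4; visible region now rows[4,8) x cols[0,8) = 4x8
Op 2 fold_up: fold axis h@6; visible region now rows[4,6) x cols[0,8) = 2x8
Op 3 cut(1, 5): punch at orig (5,5); cuts so far [(5, 5)]; region rows[4,6) x cols[0,8) = 2x8
Op 4 cut(1, 0): punch at orig (5,0); cuts so far [(5, 0), (5, 5)]; region rows[4,6) x cols[0,8) = 2x8
Unfold 1 (reflect across h@6): 4 holes -> [(5, 0), (5, 5), (6, 0), (6, 5)]
Unfold 2 (reflect across h@4): 8 holes -> [(1, 0), (1, 5), (2, 0), (2, 5), (5, 0), (5, 5), (6, 0), (6, 5)]

Answer: 8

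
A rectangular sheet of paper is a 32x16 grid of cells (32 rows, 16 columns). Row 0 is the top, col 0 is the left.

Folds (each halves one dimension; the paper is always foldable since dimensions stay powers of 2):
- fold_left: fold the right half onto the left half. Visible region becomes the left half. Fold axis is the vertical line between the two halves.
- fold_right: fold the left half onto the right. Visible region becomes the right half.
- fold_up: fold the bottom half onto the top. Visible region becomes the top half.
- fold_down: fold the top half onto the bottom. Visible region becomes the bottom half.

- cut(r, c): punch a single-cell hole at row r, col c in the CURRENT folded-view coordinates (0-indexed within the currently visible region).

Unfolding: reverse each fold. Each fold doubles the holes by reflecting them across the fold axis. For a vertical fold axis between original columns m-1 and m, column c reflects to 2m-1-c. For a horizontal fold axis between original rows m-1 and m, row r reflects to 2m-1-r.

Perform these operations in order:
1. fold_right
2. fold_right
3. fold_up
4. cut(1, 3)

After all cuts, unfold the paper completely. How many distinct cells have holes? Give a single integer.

Op 1 fold_right: fold axis v@8; visible region now rows[0,32) x cols[8,16) = 32x8
Op 2 fold_right: fold axis v@12; visible region now rows[0,32) x cols[12,16) = 32x4
Op 3 fold_up: fold axis h@16; visible region now rows[0,16) x cols[12,16) = 16x4
Op 4 cut(1, 3): punch at orig (1,15); cuts so far [(1, 15)]; region rows[0,16) x cols[12,16) = 16x4
Unfold 1 (reflect across h@16): 2 holes -> [(1, 15), (30, 15)]
Unfold 2 (reflect across v@12): 4 holes -> [(1, 8), (1, 15), (30, 8), (30, 15)]
Unfold 3 (reflect across v@8): 8 holes -> [(1, 0), (1, 7), (1, 8), (1, 15), (30, 0), (30, 7), (30, 8), (30, 15)]

Answer: 8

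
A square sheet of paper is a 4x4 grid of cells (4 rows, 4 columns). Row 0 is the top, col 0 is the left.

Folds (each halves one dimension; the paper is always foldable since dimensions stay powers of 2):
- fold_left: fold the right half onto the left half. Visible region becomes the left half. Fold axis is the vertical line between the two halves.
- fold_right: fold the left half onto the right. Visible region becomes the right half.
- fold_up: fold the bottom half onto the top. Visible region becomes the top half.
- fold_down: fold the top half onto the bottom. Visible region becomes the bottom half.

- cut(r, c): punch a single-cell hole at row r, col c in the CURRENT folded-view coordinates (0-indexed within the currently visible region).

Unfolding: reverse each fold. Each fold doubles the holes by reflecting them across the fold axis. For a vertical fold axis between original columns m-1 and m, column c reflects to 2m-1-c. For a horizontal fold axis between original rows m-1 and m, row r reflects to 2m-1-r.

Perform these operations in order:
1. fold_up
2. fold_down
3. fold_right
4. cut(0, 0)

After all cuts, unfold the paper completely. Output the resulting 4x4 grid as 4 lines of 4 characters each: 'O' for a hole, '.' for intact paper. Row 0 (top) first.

Answer: .OO.
.OO.
.OO.
.OO.

Derivation:
Op 1 fold_up: fold axis h@2; visible region now rows[0,2) x cols[0,4) = 2x4
Op 2 fold_down: fold axis h@1; visible region now rows[1,2) x cols[0,4) = 1x4
Op 3 fold_right: fold axis v@2; visible region now rows[1,2) x cols[2,4) = 1x2
Op 4 cut(0, 0): punch at orig (1,2); cuts so far [(1, 2)]; region rows[1,2) x cols[2,4) = 1x2
Unfold 1 (reflect across v@2): 2 holes -> [(1, 1), (1, 2)]
Unfold 2 (reflect across h@1): 4 holes -> [(0, 1), (0, 2), (1, 1), (1, 2)]
Unfold 3 (reflect across h@2): 8 holes -> [(0, 1), (0, 2), (1, 1), (1, 2), (2, 1), (2, 2), (3, 1), (3, 2)]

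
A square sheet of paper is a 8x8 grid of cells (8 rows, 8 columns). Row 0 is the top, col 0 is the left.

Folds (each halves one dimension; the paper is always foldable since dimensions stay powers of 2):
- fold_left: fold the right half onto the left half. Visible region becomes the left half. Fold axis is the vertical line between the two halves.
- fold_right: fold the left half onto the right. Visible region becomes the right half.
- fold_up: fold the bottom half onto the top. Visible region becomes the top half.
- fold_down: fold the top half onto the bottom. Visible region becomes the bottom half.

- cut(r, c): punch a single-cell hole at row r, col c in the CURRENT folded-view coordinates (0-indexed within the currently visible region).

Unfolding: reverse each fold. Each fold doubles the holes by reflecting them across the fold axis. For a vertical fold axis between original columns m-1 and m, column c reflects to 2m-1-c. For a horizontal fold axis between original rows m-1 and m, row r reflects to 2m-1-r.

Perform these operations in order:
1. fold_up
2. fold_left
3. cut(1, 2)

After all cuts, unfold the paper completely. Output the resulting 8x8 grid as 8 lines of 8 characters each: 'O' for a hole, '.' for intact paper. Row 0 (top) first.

Op 1 fold_up: fold axis h@4; visible region now rows[0,4) x cols[0,8) = 4x8
Op 2 fold_left: fold axis v@4; visible region now rows[0,4) x cols[0,4) = 4x4
Op 3 cut(1, 2): punch at orig (1,2); cuts so far [(1, 2)]; region rows[0,4) x cols[0,4) = 4x4
Unfold 1 (reflect across v@4): 2 holes -> [(1, 2), (1, 5)]
Unfold 2 (reflect across h@4): 4 holes -> [(1, 2), (1, 5), (6, 2), (6, 5)]

Answer: ........
..O..O..
........
........
........
........
..O..O..
........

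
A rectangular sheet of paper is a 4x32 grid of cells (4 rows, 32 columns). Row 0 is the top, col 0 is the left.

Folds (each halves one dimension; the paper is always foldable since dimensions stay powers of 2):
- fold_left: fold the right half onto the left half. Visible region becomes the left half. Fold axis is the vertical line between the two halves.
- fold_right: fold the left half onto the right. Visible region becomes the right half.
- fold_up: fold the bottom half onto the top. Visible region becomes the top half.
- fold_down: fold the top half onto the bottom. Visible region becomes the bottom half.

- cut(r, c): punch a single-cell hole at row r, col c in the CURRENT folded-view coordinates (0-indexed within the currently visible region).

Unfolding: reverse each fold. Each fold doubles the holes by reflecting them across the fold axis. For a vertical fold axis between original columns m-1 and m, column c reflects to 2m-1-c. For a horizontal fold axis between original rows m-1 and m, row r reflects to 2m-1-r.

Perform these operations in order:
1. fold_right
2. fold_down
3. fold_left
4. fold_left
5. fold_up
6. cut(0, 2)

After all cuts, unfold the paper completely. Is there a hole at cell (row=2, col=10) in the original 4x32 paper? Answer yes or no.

Answer: yes

Derivation:
Op 1 fold_right: fold axis v@16; visible region now rows[0,4) x cols[16,32) = 4x16
Op 2 fold_down: fold axis h@2; visible region now rows[2,4) x cols[16,32) = 2x16
Op 3 fold_left: fold axis v@24; visible region now rows[2,4) x cols[16,24) = 2x8
Op 4 fold_left: fold axis v@20; visible region now rows[2,4) x cols[16,20) = 2x4
Op 5 fold_up: fold axis h@3; visible region now rows[2,3) x cols[16,20) = 1x4
Op 6 cut(0, 2): punch at orig (2,18); cuts so far [(2, 18)]; region rows[2,3) x cols[16,20) = 1x4
Unfold 1 (reflect across h@3): 2 holes -> [(2, 18), (3, 18)]
Unfold 2 (reflect across v@20): 4 holes -> [(2, 18), (2, 21), (3, 18), (3, 21)]
Unfold 3 (reflect across v@24): 8 holes -> [(2, 18), (2, 21), (2, 26), (2, 29), (3, 18), (3, 21), (3, 26), (3, 29)]
Unfold 4 (reflect across h@2): 16 holes -> [(0, 18), (0, 21), (0, 26), (0, 29), (1, 18), (1, 21), (1, 26), (1, 29), (2, 18), (2, 21), (2, 26), (2, 29), (3, 18), (3, 21), (3, 26), (3, 29)]
Unfold 5 (reflect across v@16): 32 holes -> [(0, 2), (0, 5), (0, 10), (0, 13), (0, 18), (0, 21), (0, 26), (0, 29), (1, 2), (1, 5), (1, 10), (1, 13), (1, 18), (1, 21), (1, 26), (1, 29), (2, 2), (2, 5), (2, 10), (2, 13), (2, 18), (2, 21), (2, 26), (2, 29), (3, 2), (3, 5), (3, 10), (3, 13), (3, 18), (3, 21), (3, 26), (3, 29)]
Holes: [(0, 2), (0, 5), (0, 10), (0, 13), (0, 18), (0, 21), (0, 26), (0, 29), (1, 2), (1, 5), (1, 10), (1, 13), (1, 18), (1, 21), (1, 26), (1, 29), (2, 2), (2, 5), (2, 10), (2, 13), (2, 18), (2, 21), (2, 26), (2, 29), (3, 2), (3, 5), (3, 10), (3, 13), (3, 18), (3, 21), (3, 26), (3, 29)]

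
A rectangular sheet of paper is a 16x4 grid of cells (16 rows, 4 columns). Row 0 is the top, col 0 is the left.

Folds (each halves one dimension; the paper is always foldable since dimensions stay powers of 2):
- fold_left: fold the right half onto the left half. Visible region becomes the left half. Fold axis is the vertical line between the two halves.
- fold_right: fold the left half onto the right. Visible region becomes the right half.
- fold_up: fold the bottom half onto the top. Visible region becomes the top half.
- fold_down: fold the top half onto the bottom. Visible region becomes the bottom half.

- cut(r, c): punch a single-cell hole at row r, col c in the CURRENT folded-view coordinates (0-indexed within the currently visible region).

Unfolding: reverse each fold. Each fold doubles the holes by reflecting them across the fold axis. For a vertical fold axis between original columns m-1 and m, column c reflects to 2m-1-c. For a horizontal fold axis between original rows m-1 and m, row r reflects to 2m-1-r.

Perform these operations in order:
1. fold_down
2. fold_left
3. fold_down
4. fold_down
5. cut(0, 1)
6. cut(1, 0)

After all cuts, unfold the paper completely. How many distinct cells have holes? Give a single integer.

Answer: 32

Derivation:
Op 1 fold_down: fold axis h@8; visible region now rows[8,16) x cols[0,4) = 8x4
Op 2 fold_left: fold axis v@2; visible region now rows[8,16) x cols[0,2) = 8x2
Op 3 fold_down: fold axis h@12; visible region now rows[12,16) x cols[0,2) = 4x2
Op 4 fold_down: fold axis h@14; visible region now rows[14,16) x cols[0,2) = 2x2
Op 5 cut(0, 1): punch at orig (14,1); cuts so far [(14, 1)]; region rows[14,16) x cols[0,2) = 2x2
Op 6 cut(1, 0): punch at orig (15,0); cuts so far [(14, 1), (15, 0)]; region rows[14,16) x cols[0,2) = 2x2
Unfold 1 (reflect across h@14): 4 holes -> [(12, 0), (13, 1), (14, 1), (15, 0)]
Unfold 2 (reflect across h@12): 8 holes -> [(8, 0), (9, 1), (10, 1), (11, 0), (12, 0), (13, 1), (14, 1), (15, 0)]
Unfold 3 (reflect across v@2): 16 holes -> [(8, 0), (8, 3), (9, 1), (9, 2), (10, 1), (10, 2), (11, 0), (11, 3), (12, 0), (12, 3), (13, 1), (13, 2), (14, 1), (14, 2), (15, 0), (15, 3)]
Unfold 4 (reflect across h@8): 32 holes -> [(0, 0), (0, 3), (1, 1), (1, 2), (2, 1), (2, 2), (3, 0), (3, 3), (4, 0), (4, 3), (5, 1), (5, 2), (6, 1), (6, 2), (7, 0), (7, 3), (8, 0), (8, 3), (9, 1), (9, 2), (10, 1), (10, 2), (11, 0), (11, 3), (12, 0), (12, 3), (13, 1), (13, 2), (14, 1), (14, 2), (15, 0), (15, 3)]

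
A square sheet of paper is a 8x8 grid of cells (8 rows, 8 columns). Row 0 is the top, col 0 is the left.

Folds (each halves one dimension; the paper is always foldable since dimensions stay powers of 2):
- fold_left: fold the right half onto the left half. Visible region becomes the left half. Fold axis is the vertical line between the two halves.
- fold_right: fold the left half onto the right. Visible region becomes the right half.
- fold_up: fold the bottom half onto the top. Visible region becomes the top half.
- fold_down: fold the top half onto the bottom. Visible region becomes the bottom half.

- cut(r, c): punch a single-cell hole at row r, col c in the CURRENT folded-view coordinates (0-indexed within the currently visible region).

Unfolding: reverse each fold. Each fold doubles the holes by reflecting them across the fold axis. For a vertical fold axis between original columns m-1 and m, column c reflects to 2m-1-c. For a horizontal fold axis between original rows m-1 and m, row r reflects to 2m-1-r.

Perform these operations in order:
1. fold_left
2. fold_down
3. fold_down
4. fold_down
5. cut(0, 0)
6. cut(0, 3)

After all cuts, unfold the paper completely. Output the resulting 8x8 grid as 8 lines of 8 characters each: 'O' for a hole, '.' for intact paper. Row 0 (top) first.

Op 1 fold_left: fold axis v@4; visible region now rows[0,8) x cols[0,4) = 8x4
Op 2 fold_down: fold axis h@4; visible region now rows[4,8) x cols[0,4) = 4x4
Op 3 fold_down: fold axis h@6; visible region now rows[6,8) x cols[0,4) = 2x4
Op 4 fold_down: fold axis h@7; visible region now rows[7,8) x cols[0,4) = 1x4
Op 5 cut(0, 0): punch at orig (7,0); cuts so far [(7, 0)]; region rows[7,8) x cols[0,4) = 1x4
Op 6 cut(0, 3): punch at orig (7,3); cuts so far [(7, 0), (7, 3)]; region rows[7,8) x cols[0,4) = 1x4
Unfold 1 (reflect across h@7): 4 holes -> [(6, 0), (6, 3), (7, 0), (7, 3)]
Unfold 2 (reflect across h@6): 8 holes -> [(4, 0), (4, 3), (5, 0), (5, 3), (6, 0), (6, 3), (7, 0), (7, 3)]
Unfold 3 (reflect across h@4): 16 holes -> [(0, 0), (0, 3), (1, 0), (1, 3), (2, 0), (2, 3), (3, 0), (3, 3), (4, 0), (4, 3), (5, 0), (5, 3), (6, 0), (6, 3), (7, 0), (7, 3)]
Unfold 4 (reflect across v@4): 32 holes -> [(0, 0), (0, 3), (0, 4), (0, 7), (1, 0), (1, 3), (1, 4), (1, 7), (2, 0), (2, 3), (2, 4), (2, 7), (3, 0), (3, 3), (3, 4), (3, 7), (4, 0), (4, 3), (4, 4), (4, 7), (5, 0), (5, 3), (5, 4), (5, 7), (6, 0), (6, 3), (6, 4), (6, 7), (7, 0), (7, 3), (7, 4), (7, 7)]

Answer: O..OO..O
O..OO..O
O..OO..O
O..OO..O
O..OO..O
O..OO..O
O..OO..O
O..OO..O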